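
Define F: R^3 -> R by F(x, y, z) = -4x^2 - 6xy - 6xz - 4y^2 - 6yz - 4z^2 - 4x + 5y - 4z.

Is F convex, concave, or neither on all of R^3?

F is quadratic, so its Hessian is the constant matrix H = [[-8, -6, -6], [-6, -8, -6], [-6, -6, -8]].
Leading principal minors: -8, 28, -80.
Signs alternate −, +, − ⇒ H ≺ 0 ⇒ concave.

concave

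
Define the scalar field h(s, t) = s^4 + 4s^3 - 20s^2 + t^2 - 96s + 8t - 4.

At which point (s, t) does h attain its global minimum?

(3, -4)

h(s,t) separates as P(s) + Q(t) − 4, so its minimum is min P + min Q − 4.
P'(s) = 4(s - 3)(s + 2)(s + 4) vanishes at s ∈ {-4, -2, 3}; Q'(t) = 2(t + 4) vanishes at t ∈ {-4}.
Local minima of P (where P''>0): P(-4)=64, P(3)=-279. Local minima of Q: Q(-4)=-16.
So the global minimum of h is P(3) + Q(-4) − 4 = -279 − 16 − 4 = -299, attained at (3, -4).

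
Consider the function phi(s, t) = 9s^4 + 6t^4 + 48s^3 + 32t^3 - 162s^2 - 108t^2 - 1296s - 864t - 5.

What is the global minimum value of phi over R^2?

-5540

phi(s,t) separates as P(s) + Q(t) − 5, so its minimum is min P + min Q − 5.
P'(s) = 36(s - 3)(s + 3)(s + 4) vanishes at s ∈ {-4, -3, 3}; Q'(t) = 24(t - 3)(t + 3)(t + 4) vanishes at t ∈ {-4, -3, 3}.
Local minima of P (where P''>0): P(-4)=1824, P(3)=-3321. Local minima of Q: Q(-4)=1216, Q(3)=-2214.
So the global minimum of phi is P(3) + Q(3) − 5 = -3321 − 2214 − 5 = -5540, attained at (3, 3).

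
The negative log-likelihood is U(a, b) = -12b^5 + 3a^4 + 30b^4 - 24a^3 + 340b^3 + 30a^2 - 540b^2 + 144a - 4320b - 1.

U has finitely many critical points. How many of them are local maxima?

U separates as a function of a plus a function of b, so ∇U=0 decouples.
∂U/∂a = 12(a - 4)(a - 3)(a + 1) = 0 at a ∈ {-1, 3, 4}; ∂U/∂b = -60(b - 4)(b - 3)(b + 2)(b + 3) = 0 at b ∈ {-3, -2, 3, 4}.
The Hessian is diagonal: diag(U_aa, U_bb). Second derivatives: U_aa(-1)=240, U_aa(3)=-48, U_aa(4)=60; U_bb(-3)=2520, U_bb(-2)=-1800, U_bb(3)=1800, U_bb(4)=-2520.
Local maxima occur where both diagonal entries negative: (3, -2), (3, 4). Count: 2.

2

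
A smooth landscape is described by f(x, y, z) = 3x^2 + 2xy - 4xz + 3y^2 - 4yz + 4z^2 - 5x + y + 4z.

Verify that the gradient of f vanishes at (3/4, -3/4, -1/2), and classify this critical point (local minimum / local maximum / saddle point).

∇f = (6x + 2y - 4z - 5, 2x + 6y - 4z + 1, -4x - 4y + 8z + 4); substituting (3/4, -3/4, -1/2) gives ∇f = (0, 0, 0), so (3/4, -3/4, -1/2) is indeed a critical point.
The Hessian is constant: H = [[6, 2, -4], [2, 6, -4], [-4, -4, 8]].
Leading principal minors: Δ₁ = 6, Δ₂ = 32, Δ₃ = 128.
All leading minors are positive, so H is positive definite: a local minimum.

local minimum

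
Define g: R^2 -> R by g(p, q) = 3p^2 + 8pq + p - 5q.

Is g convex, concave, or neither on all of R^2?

neither

g is quadratic, so its Hessian is the constant matrix H = [[6, 8], [8, 0]].
det(H) = -64, tr(H) = 6.
det(H) < 0, so H is indefinite: neither convex nor concave.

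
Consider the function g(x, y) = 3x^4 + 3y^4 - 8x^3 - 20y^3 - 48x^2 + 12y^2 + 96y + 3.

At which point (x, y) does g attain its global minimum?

g(x,y) separates as P(x) + Q(y) + 3, so its minimum is min P + min Q + 3.
P'(x) = 12x(x - 4)(x + 2) vanishes at x ∈ {-2, 0, 4}; Q'(y) = 12(y - 4)(y - 2)(y + 1) vanishes at y ∈ {-1, 2, 4}.
Local minima of P (where P''>0): P(-2)=-80, P(4)=-512. Local minima of Q: Q(-1)=-61, Q(4)=64.
So the global minimum of g is P(4) + Q(-1) + 3 = -512 − 61 + 3 = -570, attained at (4, -1).

(4, -1)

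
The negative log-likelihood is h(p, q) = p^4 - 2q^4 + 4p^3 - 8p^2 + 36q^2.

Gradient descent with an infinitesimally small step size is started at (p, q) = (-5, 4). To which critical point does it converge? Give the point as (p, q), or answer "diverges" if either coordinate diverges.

h is separable, so gradient descent decouples: p follows -∂h/∂p, q follows -∂h/∂q.
∂h/∂p = 4p(p - 1)(p + 4); at p=-5 this is -120, so p increases.
∂h/∂q = -8q(q - 3)(q + 3); at q=4 this is -224, so q increases.
The q-coordinate has no critical point in that direction and runs off to infinity.

diverges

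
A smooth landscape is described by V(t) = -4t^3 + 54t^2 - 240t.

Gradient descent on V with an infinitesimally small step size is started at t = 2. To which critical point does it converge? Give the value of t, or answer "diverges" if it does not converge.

4

V'(t) = -12(t - 5)(t - 4), so V'(2) = -72.
Gradient descent moves in the -V' direction, i.e. t is increasing.
The nearest critical point in that direction is t = 4, where V'' = 12 > 0 (a local minimum). The iterate converges there.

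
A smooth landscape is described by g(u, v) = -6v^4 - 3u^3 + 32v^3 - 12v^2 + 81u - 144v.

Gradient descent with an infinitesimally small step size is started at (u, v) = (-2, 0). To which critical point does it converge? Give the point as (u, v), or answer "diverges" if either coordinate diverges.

g is separable, so gradient descent decouples: u follows -∂g/∂u, v follows -∂g/∂v.
∂g/∂u = -9(u - 3)(u + 3); at u=-2 this is 45, so u decreases.
∂g/∂v = -24(v - 3)(v - 2)(v + 1); at v=0 this is -144, so v increases.
u converges to its nearest critical value -3 (a local min of the u-part); v converges to 2. The iterate converges to (-3, 2).

(-3, 2)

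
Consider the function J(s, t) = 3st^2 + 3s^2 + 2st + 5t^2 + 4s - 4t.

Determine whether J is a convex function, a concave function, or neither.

The term 3st^2 is cubic, so the Hessian is not constant.
∂²J/∂t² = 6s + 10, which takes both signs as s varies (negative for sufficiently negative s). A diagonal entry of the Hessian changing sign means the Hessian is neither positive- nor negative-semidefinite on all of R^2.

neither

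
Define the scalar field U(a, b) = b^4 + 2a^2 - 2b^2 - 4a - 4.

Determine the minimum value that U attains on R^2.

-7

U(a,b) separates as P(a) + Q(b) − 4, so its minimum is min P + min Q − 4.
P'(a) = 4a - 4 vanishes at a ∈ {1}; Q'(b) = 4b(b - 1)(b + 1) vanishes at b ∈ {-1, 0, 1}.
Local minima of P (where P''>0): P(1)=-2. Local minima of Q: Q(-1)=-1, Q(1)=-1.
So the global minimum of U is P(1) + Q(-1) − 4 = -2 − 1 − 4 = -7, attained at (1, -1).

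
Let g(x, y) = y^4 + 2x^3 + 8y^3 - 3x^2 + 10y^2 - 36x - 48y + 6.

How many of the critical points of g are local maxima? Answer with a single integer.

1

g separates as a function of x plus a function of y, so ∇g=0 decouples.
∂g/∂x = 6(x - 3)(x + 2) = 0 at x ∈ {-2, 3}; ∂g/∂y = 4(y - 1)(y + 3)(y + 4) = 0 at y ∈ {-4, -3, 1}.
The Hessian is diagonal: diag(g_xx, g_yy). Second derivatives: g_xx(-2)=-30, g_xx(3)=30; g_yy(-4)=20, g_yy(-3)=-16, g_yy(1)=80.
Local maxima occur where both diagonal entries negative: (-2, -3). Count: 1.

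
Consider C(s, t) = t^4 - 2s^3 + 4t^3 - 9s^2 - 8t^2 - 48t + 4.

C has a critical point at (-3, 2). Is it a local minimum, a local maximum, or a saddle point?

local minimum

The mixed partial ∂²C/∂s∂t is 0, so the Hessian at any point is diag(C_ss, C_tt) = diag(-6(2s + 3), 4(3t^2 + 6t - 4)).
At (-3, 2): H = diag(18, 80).
Both eigenvalues are positive, so H is positive definite: a local minimum.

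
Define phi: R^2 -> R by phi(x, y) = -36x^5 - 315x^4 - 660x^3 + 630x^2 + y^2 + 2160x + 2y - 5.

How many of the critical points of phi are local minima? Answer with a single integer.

2

phi separates as a function of x plus a function of y, so ∇phi=0 decouples.
∂phi/∂x = -180(x - 1)(x + 1)(x + 3)(x + 4) = 0 at x ∈ {-4, -3, -1, 1}; ∂phi/∂y = 2(y + 1) = 0 at y ∈ {-1}.
The Hessian is diagonal: diag(phi_xx, phi_yy). Second derivatives: phi_xx(-4)=2700, phi_xx(-3)=-1440, phi_xx(-1)=2160, phi_xx(1)=-7200; phi_yy(-1)=2.
Local minima occur where both diagonal entries positive: (-4, -1), (-1, -1). Count: 2.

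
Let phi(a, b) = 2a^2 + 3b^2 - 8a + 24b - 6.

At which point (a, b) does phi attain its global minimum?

(2, -4)

phi(a,b) separates as P(a) + Q(b) − 6, so its minimum is min P + min Q − 6.
P'(a) = 4a - 8 vanishes at a ∈ {2}; Q'(b) = 6b + 24 vanishes at b ∈ {-4}.
Local minima of P (where P''>0): P(2)=-8. Local minima of Q: Q(-4)=-48.
So the global minimum of phi is P(2) + Q(-4) − 6 = -8 − 48 − 6 = -62, attained at (2, -4).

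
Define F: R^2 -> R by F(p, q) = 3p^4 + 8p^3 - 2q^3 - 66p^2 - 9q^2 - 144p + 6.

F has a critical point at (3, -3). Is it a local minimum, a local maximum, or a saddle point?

local minimum

The mixed partial ∂²F/∂p∂q is 0, so the Hessian at any point is diag(F_pp, F_qq) = diag(12(3p^2 + 4p - 11), -6(2q + 3)).
At (3, -3): H = diag(336, 18).
Both eigenvalues are positive, so H is positive definite: a local minimum.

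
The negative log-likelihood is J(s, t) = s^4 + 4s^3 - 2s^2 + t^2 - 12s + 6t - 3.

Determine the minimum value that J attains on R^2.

J(s,t) separates as P(s) + Q(t) − 3, so its minimum is min P + min Q − 3.
P'(s) = 4(s - 1)(s + 1)(s + 3) vanishes at s ∈ {-3, -1, 1}; Q'(t) = 2(t + 3) vanishes at t ∈ {-3}.
Local minima of P (where P''>0): P(-3)=-9, P(1)=-9. Local minima of Q: Q(-3)=-9.
So the global minimum of J is P(-3) + Q(-3) − 3 = -9 − 9 − 3 = -21, attained at (-3, -3).

-21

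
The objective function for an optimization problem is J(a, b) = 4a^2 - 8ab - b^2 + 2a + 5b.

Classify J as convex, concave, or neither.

J is quadratic, so its Hessian is the constant matrix H = [[8, -8], [-8, -2]].
det(H) = -80, tr(H) = 6.
det(H) < 0, so H is indefinite: neither convex nor concave.

neither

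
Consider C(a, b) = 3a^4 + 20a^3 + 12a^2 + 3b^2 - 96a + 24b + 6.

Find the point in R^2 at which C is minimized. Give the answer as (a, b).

C(a,b) separates as P(a) + Q(b) + 6, so its minimum is min P + min Q + 6.
P'(a) = 12(a - 1)(a + 2)(a + 4) vanishes at a ∈ {-4, -2, 1}; Q'(b) = 6b + 24 vanishes at b ∈ {-4}.
Local minima of P (where P''>0): P(-4)=64, P(1)=-61. Local minima of Q: Q(-4)=-48.
So the global minimum of C is P(1) + Q(-4) + 6 = -61 − 48 + 6 = -103, attained at (1, -4).

(1, -4)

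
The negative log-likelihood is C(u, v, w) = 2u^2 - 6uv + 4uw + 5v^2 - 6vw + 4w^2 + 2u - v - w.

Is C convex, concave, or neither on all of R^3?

C is quadratic, so its Hessian is the constant matrix H = [[4, -6, 4], [-6, 10, -6], [4, -6, 8]].
Leading principal minors: 4, 4, 16.
All positive ⇒ H ≻ 0 ⇒ convex.

convex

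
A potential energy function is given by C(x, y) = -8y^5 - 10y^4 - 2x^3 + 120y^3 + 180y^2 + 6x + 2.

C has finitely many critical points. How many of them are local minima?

C separates as a function of x plus a function of y, so ∇C=0 decouples.
∂C/∂x = -6(x - 1)(x + 1) = 0 at x ∈ {-1, 1}; ∂C/∂y = -40y(y - 3)(y + 1)(y + 3) = 0 at y ∈ {-3, -1, 0, 3}.
The Hessian is diagonal: diag(C_xx, C_yy). Second derivatives: C_xx(-1)=12, C_xx(1)=-12; C_yy(-3)=1440, C_yy(-1)=-320, C_yy(0)=360, C_yy(3)=-2880.
Local minima occur where both diagonal entries positive: (-1, -3), (-1, 0). Count: 2.

2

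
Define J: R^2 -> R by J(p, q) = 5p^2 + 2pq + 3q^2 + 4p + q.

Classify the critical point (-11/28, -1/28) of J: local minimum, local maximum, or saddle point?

local minimum

The Hessian of J is constant: H = [[10, 2], [2, 6]].
det(H) = 10·6 − 2² = 56.
det(H) > 0 and tr(H) = 16 > 0, so H is positive definite and the point is a local minimum.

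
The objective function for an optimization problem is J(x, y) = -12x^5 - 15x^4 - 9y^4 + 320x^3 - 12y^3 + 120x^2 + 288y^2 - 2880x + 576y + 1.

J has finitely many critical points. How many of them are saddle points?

J separates as a function of x plus a function of y, so ∇J=0 decouples.
∂J/∂x = -60(x - 3)(x - 2)(x + 2)(x + 4) = 0 at x ∈ {-4, -2, 2, 3}; ∂J/∂y = -36(y - 4)(y + 1)(y + 4) = 0 at y ∈ {-4, -1, 4}.
The Hessian is diagonal: diag(J_xx, J_yy). Second derivatives: J_xx(-4)=5040, J_xx(-2)=-2400, J_xx(2)=1440, J_xx(3)=-2100; J_yy(-4)=-864, J_yy(-1)=540, J_yy(4)=-1440.
Saddle points occur where the two diagonal entries have opposite signs: (-4, -4), (-4, 4), (-2, -1), (2, -4), (2, 4), (3, -1). Count: 6.

6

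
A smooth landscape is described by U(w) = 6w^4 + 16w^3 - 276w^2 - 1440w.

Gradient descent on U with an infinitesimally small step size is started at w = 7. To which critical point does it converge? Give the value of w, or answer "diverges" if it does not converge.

5

U'(w) = 24(w - 5)(w + 3)(w + 4), so U'(7) = 5280.
Gradient descent moves in the -U' direction, i.e. w is decreasing.
The nearest critical point in that direction is w = 5, where U'' = 1728 > 0 (a local minimum). The iterate converges there.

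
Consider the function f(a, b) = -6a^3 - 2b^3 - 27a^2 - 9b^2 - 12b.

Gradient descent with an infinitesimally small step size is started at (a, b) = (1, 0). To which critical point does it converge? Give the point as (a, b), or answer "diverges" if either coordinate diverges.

diverges

f is separable, so gradient descent decouples: a follows -∂f/∂a, b follows -∂f/∂b.
∂f/∂a = -18a(a + 3); at a=1 this is -72, so a increases.
∂f/∂b = -6(b + 1)(b + 2); at b=0 this is -12, so b increases.
The a-coordinate has no critical point in that direction and runs off to infinity.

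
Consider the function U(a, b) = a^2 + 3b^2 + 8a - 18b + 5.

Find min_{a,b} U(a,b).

U(a,b) separates as P(a) + Q(b) + 5, so its minimum is min P + min Q + 5.
P'(a) = 2a + 8 vanishes at a ∈ {-4}; Q'(b) = 6b - 18 vanishes at b ∈ {3}.
Local minima of P (where P''>0): P(-4)=-16. Local minima of Q: Q(3)=-27.
So the global minimum of U is P(-4) + Q(3) + 5 = -16 − 27 + 5 = -38, attained at (-4, 3).

-38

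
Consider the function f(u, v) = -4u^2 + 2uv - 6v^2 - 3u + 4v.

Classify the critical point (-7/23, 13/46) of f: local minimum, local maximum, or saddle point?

local maximum

The Hessian of f is constant: H = [[-8, 2], [2, -12]].
det(H) = (-8)·(-12) − 2² = 92.
det(H) > 0 and tr(H) = -20 < 0, so H is negative definite and the point is a local maximum.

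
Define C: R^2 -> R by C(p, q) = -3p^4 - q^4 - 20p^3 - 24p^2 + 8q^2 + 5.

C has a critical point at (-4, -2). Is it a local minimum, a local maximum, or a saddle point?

The mixed partial ∂²C/∂p∂q is 0, so the Hessian at any point is diag(C_pp, C_qq) = diag(-12(3p^2 + 10p + 4), 4(-3q^2 + 4)).
At (-4, -2): H = diag(-144, -32).
Both eigenvalues are negative, so H is negative definite: a local maximum.

local maximum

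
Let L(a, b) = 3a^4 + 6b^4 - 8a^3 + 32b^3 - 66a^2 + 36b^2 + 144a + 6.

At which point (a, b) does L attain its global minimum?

L(a,b) separates as P(a) + Q(b) + 6, so its minimum is min P + min Q + 6.
P'(a) = 12(a - 4)(a - 1)(a + 3) vanishes at a ∈ {-3, 1, 4}; Q'(b) = 24b(b + 1)(b + 3) vanishes at b ∈ {-3, -1, 0}.
Local minima of P (where P''>0): P(-3)=-567, P(4)=-224. Local minima of Q: Q(-3)=-54, Q(0)=0.
So the global minimum of L is P(-3) + Q(-3) + 6 = -567 − 54 + 6 = -615, attained at (-3, -3).

(-3, -3)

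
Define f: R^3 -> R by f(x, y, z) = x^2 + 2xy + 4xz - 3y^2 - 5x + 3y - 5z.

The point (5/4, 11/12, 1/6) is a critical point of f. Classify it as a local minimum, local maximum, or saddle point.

The Hessian is constant: H = [[2, 2, 4], [2, -6, 0], [4, 0, 0]].
Leading principal minors: Δ₁ = 2, Δ₂ = -16, Δ₃ = 96.
The minors fit neither the all-positive nor the alternating-sign pattern, so H is indefinite: a saddle point.

saddle point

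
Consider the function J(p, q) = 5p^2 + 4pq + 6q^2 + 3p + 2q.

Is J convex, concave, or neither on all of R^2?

J is quadratic, so its Hessian is the constant matrix H = [[10, 4], [4, 12]].
det(H) = 104, tr(H) = 22.
det(H) > 0 and tr(H) > 0, so H is positive definite everywhere: convex.

convex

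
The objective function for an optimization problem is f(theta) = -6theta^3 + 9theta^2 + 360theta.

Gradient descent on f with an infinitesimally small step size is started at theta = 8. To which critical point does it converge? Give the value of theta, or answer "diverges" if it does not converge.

diverges

f'(theta) = -18(theta - 5)(theta + 4), so f'(8) = -648.
Gradient descent moves in the -f' direction, i.e. theta is increasing.
There is no critical point above theta=8, and f' keeps the same sign, so the iterate runs off to +∞.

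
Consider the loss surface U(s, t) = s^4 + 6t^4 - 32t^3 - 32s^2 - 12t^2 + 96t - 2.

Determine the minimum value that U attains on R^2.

U(s,t) separates as P(s) + Q(t) − 2, so its minimum is min P + min Q − 2.
P'(s) = 4s(s - 4)(s + 4) vanishes at s ∈ {-4, 0, 4}; Q'(t) = 24(t - 4)(t - 1)(t + 1) vanishes at t ∈ {-1, 1, 4}.
Local minima of P (where P''>0): P(-4)=-256, P(4)=-256. Local minima of Q: Q(-1)=-70, Q(4)=-320.
So the global minimum of U is P(-4) + Q(4) − 2 = -256 − 320 − 2 = -578, attained at (-4, 4).

-578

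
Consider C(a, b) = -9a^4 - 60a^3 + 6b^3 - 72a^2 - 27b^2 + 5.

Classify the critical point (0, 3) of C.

The mixed partial ∂²C/∂a∂b is 0, so the Hessian at any point is diag(C_aa, C_bb) = diag(-36(3a^2 + 10a + 4), 18(2b - 3)).
At (0, 3): H = diag(-144, 54).
The eigenvalues have opposite signs, so H is indefinite: a saddle point.

saddle point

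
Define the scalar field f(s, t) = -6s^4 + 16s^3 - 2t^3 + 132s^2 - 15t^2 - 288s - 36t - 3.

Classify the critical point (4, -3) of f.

saddle point

The mixed partial ∂²f/∂s∂t is 0, so the Hessian at any point is diag(f_ss, f_tt) = diag(24(-3s^2 + 4s + 11), -6(2t + 5)).
At (4, -3): H = diag(-504, 6).
The eigenvalues have opposite signs, so H is indefinite: a saddle point.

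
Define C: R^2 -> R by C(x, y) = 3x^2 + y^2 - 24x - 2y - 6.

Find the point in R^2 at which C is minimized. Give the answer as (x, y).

(4, 1)

C(x,y) separates as P(x) + Q(y) − 6, so its minimum is min P + min Q − 6.
P'(x) = 6x - 24 vanishes at x ∈ {4}; Q'(y) = 2y - 2 vanishes at y ∈ {1}.
Local minima of P (where P''>0): P(4)=-48. Local minima of Q: Q(1)=-1.
So the global minimum of C is P(4) + Q(1) − 6 = -48 − 1 − 6 = -55, attained at (4, 1).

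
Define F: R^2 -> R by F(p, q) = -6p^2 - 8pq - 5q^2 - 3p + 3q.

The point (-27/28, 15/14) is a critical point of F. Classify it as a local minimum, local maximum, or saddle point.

The Hessian of F is constant: H = [[-12, -8], [-8, -10]].
det(H) = (-12)·(-10) − (-8)² = 56.
det(H) > 0 and tr(H) = -22 < 0, so H is negative definite and the point is a local maximum.

local maximum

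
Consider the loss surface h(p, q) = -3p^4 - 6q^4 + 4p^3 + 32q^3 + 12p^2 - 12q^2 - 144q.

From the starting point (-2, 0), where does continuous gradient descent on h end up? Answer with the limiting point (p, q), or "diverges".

h is separable, so gradient descent decouples: p follows -∂h/∂p, q follows -∂h/∂q.
∂h/∂p = -12p(p - 2)(p + 1); at p=-2 this is 96, so p decreases.
∂h/∂q = -24(q - 3)(q - 2)(q + 1); at q=0 this is -144, so q increases.
The p-coordinate has no critical point in that direction and runs off to infinity.

diverges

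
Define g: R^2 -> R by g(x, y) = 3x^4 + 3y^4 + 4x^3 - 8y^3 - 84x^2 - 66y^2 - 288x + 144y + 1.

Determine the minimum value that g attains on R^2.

-2038

g(x,y) separates as P(x) + Q(y) + 1, so its minimum is min P + min Q + 1.
P'(x) = 12(x - 4)(x + 2)(x + 3) vanishes at x ∈ {-3, -2, 4}; Q'(y) = 12(y - 4)(y - 1)(y + 3) vanishes at y ∈ {-3, 1, 4}.
Local minima of P (where P''>0): P(-3)=243, P(4)=-1472. Local minima of Q: Q(-3)=-567, Q(4)=-224.
So the global minimum of g is P(4) + Q(-3) + 1 = -1472 − 567 + 1 = -2038, attained at (4, -3).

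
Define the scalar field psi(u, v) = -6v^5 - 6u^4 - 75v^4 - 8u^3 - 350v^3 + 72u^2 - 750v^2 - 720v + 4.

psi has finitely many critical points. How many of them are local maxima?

4

psi separates as a function of u plus a function of v, so ∇psi=0 decouples.
∂psi/∂u = -24u(u - 2)(u + 3) = 0 at u ∈ {-3, 0, 2}; ∂psi/∂v = -30(v + 1)(v + 2)(v + 3)(v + 4) = 0 at v ∈ {-4, -3, -2, -1}.
The Hessian is diagonal: diag(psi_uu, psi_vv). Second derivatives: psi_uu(-3)=-360, psi_uu(0)=144, psi_uu(2)=-240; psi_vv(-4)=180, psi_vv(-3)=-60, psi_vv(-2)=60, psi_vv(-1)=-180.
Local maxima occur where both diagonal entries negative: (-3, -3), (-3, -1), (2, -3), (2, -1). Count: 4.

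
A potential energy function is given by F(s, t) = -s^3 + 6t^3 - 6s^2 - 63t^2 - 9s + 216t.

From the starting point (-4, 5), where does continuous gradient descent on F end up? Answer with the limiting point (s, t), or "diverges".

F is separable, so gradient descent decouples: s follows -∂F/∂s, t follows -∂F/∂t.
∂F/∂s = -3(s + 1)(s + 3); at s=-4 this is -9, so s increases.
∂F/∂t = 18(t - 4)(t - 3); at t=5 this is 36, so t decreases.
s converges to its nearest critical value -3 (a local min of the s-part); t converges to 4. The iterate converges to (-3, 4).

(-3, 4)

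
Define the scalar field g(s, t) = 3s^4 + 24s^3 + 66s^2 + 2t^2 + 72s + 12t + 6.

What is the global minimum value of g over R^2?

g(s,t) separates as P(s) + Q(t) + 6, so its minimum is min P + min Q + 6.
P'(s) = 12(s + 1)(s + 2)(s + 3) vanishes at s ∈ {-3, -2, -1}; Q'(t) = 4(t + 3) vanishes at t ∈ {-3}.
Local minima of P (where P''>0): P(-3)=-27, P(-1)=-27. Local minima of Q: Q(-3)=-18.
So the global minimum of g is P(-3) + Q(-3) + 6 = -27 − 18 + 6 = -39, attained at (-3, -3).

-39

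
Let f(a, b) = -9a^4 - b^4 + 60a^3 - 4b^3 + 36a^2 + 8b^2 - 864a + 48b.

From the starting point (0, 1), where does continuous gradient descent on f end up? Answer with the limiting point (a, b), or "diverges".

f is separable, so gradient descent decouples: a follows -∂f/∂a, b follows -∂f/∂b.
∂f/∂a = -36(a - 4)(a - 3)(a + 2); at a=0 this is -864, so a increases.
∂f/∂b = -4(b - 2)(b + 2)(b + 3); at b=1 this is 48, so b decreases.
a converges to its nearest critical value 3 (a local min of the a-part); b converges to -2. The iterate converges to (3, -2).

(3, -2)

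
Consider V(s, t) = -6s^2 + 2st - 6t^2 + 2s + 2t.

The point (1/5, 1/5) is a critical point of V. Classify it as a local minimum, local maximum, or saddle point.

local maximum

The Hessian of V is constant: H = [[-12, 2], [2, -12]].
det(H) = (-12)·(-12) − 2² = 140.
det(H) > 0 and tr(H) = -24 < 0, so H is negative definite and the point is a local maximum.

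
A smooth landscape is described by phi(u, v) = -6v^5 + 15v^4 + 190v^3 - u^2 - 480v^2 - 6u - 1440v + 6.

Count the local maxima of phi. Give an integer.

2

phi separates as a function of u plus a function of v, so ∇phi=0 decouples.
∂phi/∂u = -2(u + 3) = 0 at u ∈ {-3}; ∂phi/∂v = -30(v - 4)(v - 3)(v + 1)(v + 4) = 0 at v ∈ {-4, -1, 3, 4}.
The Hessian is diagonal: diag(phi_uu, phi_vv). Second derivatives: phi_uu(-3)=-2; phi_vv(-4)=5040, phi_vv(-1)=-1800, phi_vv(3)=840, phi_vv(4)=-1200.
Local maxima occur where both diagonal entries negative: (-3, -1), (-3, 4). Count: 2.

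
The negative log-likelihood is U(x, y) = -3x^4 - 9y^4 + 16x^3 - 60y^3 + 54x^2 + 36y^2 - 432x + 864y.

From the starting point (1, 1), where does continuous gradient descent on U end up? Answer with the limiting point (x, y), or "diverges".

U is separable, so gradient descent decouples: x follows -∂U/∂x, y follows -∂U/∂y.
∂U/∂x = -12(x - 4)(x - 3)(x + 3); at x=1 this is -288, so x increases.
∂U/∂y = -36(y - 2)(y + 3)(y + 4); at y=1 this is 720, so y decreases.
x converges to its nearest critical value 3 (a local min of the x-part); y converges to -3. The iterate converges to (3, -3).

(3, -3)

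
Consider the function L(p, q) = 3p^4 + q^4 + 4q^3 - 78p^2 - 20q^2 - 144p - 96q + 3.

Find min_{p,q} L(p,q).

L(p,q) separates as A(p) + B(q) + 3, so its minimum is min A + min B + 3.
A'(p) = 12(p - 4)(p + 1)(p + 3) vanishes at p ∈ {-3, -1, 4}; B'(q) = 4(q - 3)(q + 2)(q + 4) vanishes at q ∈ {-4, -2, 3}.
Local minima of A (where A''>0): A(-3)=-27, A(4)=-1056. Local minima of B: B(-4)=64, B(3)=-279.
So the global minimum of L is A(4) + B(3) + 3 = -1056 − 279 + 3 = -1332, attained at (4, 3).

-1332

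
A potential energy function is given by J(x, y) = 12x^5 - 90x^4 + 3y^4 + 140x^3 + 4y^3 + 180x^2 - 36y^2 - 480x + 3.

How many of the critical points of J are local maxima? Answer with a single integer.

J separates as a function of x plus a function of y, so ∇J=0 decouples.
∂J/∂x = 60(x - 4)(x - 2)(x - 1)(x + 1) = 0 at x ∈ {-1, 1, 2, 4}; ∂J/∂y = 12y(y - 2)(y + 3) = 0 at y ∈ {-3, 0, 2}.
The Hessian is diagonal: diag(J_xx, J_yy). Second derivatives: J_xx(-1)=-1800, J_xx(1)=360, J_xx(2)=-360, J_xx(4)=1800; J_yy(-3)=180, J_yy(0)=-72, J_yy(2)=120.
Local maxima occur where both diagonal entries negative: (-1, 0), (2, 0). Count: 2.

2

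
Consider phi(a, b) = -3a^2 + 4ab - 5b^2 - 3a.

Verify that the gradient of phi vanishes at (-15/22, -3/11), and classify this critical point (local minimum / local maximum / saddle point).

∇phi = (-6a + 4b - 3, 4a - 10b); substituting (-15/22, -3/11) gives ∇phi = (0, 0), so (-15/22, -3/11) is indeed a critical point.
The Hessian of phi is constant: H = [[-6, 4], [4, -10]].
det(H) = (-6)·(-10) − 4² = 44.
det(H) > 0 and tr(H) = -16 < 0, so H is negative definite and the point is a local maximum.

local maximum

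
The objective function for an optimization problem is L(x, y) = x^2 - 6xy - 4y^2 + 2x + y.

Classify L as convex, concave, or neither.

L is quadratic, so its Hessian is the constant matrix H = [[2, -6], [-6, -8]].
det(H) = -52, tr(H) = -6.
det(H) < 0, so H is indefinite: neither convex nor concave.

neither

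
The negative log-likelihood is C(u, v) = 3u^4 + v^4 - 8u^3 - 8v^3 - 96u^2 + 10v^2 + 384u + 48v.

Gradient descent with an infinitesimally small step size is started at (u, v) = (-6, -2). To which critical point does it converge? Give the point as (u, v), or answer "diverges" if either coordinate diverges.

(-4, -1)

C is separable, so gradient descent decouples: u follows -∂C/∂u, v follows -∂C/∂v.
∂C/∂u = 12(u - 4)(u - 2)(u + 4); at u=-6 this is -1920, so u increases.
∂C/∂v = 4(v - 4)(v - 3)(v + 1); at v=-2 this is -120, so v increases.
u converges to its nearest critical value -4 (a local min of the u-part); v converges to -1. The iterate converges to (-4, -1).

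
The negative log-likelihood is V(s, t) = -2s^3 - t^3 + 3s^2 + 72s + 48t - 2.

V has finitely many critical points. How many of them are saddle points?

2

V separates as a function of s plus a function of t, so ∇V=0 decouples.
∂V/∂s = -6(s - 4)(s + 3) = 0 at s ∈ {-3, 4}; ∂V/∂t = -3(t - 4)(t + 4) = 0 at t ∈ {-4, 4}.
The Hessian is diagonal: diag(V_ss, V_tt). Second derivatives: V_ss(-3)=42, V_ss(4)=-42; V_tt(-4)=24, V_tt(4)=-24.
Saddle points occur where the two diagonal entries have opposite signs: (-3, 4), (4, -4). Count: 2.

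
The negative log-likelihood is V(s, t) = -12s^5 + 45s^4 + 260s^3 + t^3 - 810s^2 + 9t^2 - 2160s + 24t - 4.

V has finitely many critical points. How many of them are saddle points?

4

V separates as a function of s plus a function of t, so ∇V=0 decouples.
∂V/∂s = -60(s - 4)(s - 3)(s + 1)(s + 3) = 0 at s ∈ {-3, -1, 3, 4}; ∂V/∂t = 3(t + 2)(t + 4) = 0 at t ∈ {-4, -2}.
The Hessian is diagonal: diag(V_ss, V_tt). Second derivatives: V_ss(-3)=5040, V_ss(-1)=-2400, V_ss(3)=1440, V_ss(4)=-2100; V_tt(-4)=-6, V_tt(-2)=6.
Saddle points occur where the two diagonal entries have opposite signs: (-3, -4), (-1, -2), (3, -4), (4, -2). Count: 4.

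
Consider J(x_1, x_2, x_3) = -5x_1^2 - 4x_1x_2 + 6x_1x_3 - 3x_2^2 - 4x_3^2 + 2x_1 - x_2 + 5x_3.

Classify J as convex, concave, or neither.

concave

J is quadratic, so its Hessian is the constant matrix H = [[-10, -4, 6], [-4, -6, 0], [6, 0, -8]].
Leading principal minors: -10, 44, -136.
Signs alternate −, +, − ⇒ H ≺ 0 ⇒ concave.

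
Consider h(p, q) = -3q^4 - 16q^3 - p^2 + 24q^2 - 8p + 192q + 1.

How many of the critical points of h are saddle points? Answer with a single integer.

h separates as a function of p plus a function of q, so ∇h=0 decouples.
∂h/∂p = -2(p + 4) = 0 at p ∈ {-4}; ∂h/∂q = -12(q - 2)(q + 2)(q + 4) = 0 at q ∈ {-4, -2, 2}.
The Hessian is diagonal: diag(h_pp, h_qq). Second derivatives: h_pp(-4)=-2; h_qq(-4)=-144, h_qq(-2)=96, h_qq(2)=-288.
Saddle points occur where the two diagonal entries have opposite signs: (-4, -2). Count: 1.

1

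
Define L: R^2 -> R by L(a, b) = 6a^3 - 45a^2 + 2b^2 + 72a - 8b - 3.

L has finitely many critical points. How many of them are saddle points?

1

L separates as a function of a plus a function of b, so ∇L=0 decouples.
∂L/∂a = 18(a - 4)(a - 1) = 0 at a ∈ {1, 4}; ∂L/∂b = 4(b - 2) = 0 at b ∈ {2}.
The Hessian is diagonal: diag(L_aa, L_bb). Second derivatives: L_aa(1)=-54, L_aa(4)=54; L_bb(2)=4.
Saddle points occur where the two diagonal entries have opposite signs: (1, 2). Count: 1.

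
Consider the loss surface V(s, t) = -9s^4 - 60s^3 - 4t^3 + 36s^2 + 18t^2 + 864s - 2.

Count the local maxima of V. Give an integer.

V separates as a function of s plus a function of t, so ∇V=0 decouples.
∂V/∂s = -36(s - 2)(s + 3)(s + 4) = 0 at s ∈ {-4, -3, 2}; ∂V/∂t = -12t(t - 3) = 0 at t ∈ {0, 3}.
The Hessian is diagonal: diag(V_ss, V_tt). Second derivatives: V_ss(-4)=-216, V_ss(-3)=180, V_ss(2)=-1080; V_tt(0)=36, V_tt(3)=-36.
Local maxima occur where both diagonal entries negative: (-4, 3), (2, 3). Count: 2.

2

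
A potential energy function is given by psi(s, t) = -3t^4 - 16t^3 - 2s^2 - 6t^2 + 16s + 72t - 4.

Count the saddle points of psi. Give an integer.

psi separates as a function of s plus a function of t, so ∇psi=0 decouples.
∂psi/∂s = -4(s - 4) = 0 at s ∈ {4}; ∂psi/∂t = -12(t - 1)(t + 2)(t + 3) = 0 at t ∈ {-3, -2, 1}.
The Hessian is diagonal: diag(psi_ss, psi_tt). Second derivatives: psi_ss(4)=-4; psi_tt(-3)=-48, psi_tt(-2)=36, psi_tt(1)=-144.
Saddle points occur where the two diagonal entries have opposite signs: (4, -2). Count: 1.

1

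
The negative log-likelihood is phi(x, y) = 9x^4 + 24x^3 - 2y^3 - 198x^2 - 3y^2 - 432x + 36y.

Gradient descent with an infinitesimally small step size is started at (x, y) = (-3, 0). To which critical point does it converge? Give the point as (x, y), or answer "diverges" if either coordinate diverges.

(-4, -3)

phi is separable, so gradient descent decouples: x follows -∂phi/∂x, y follows -∂phi/∂y.
∂phi/∂x = 36(x - 3)(x + 1)(x + 4); at x=-3 this is 432, so x decreases.
∂phi/∂y = -6(y - 2)(y + 3); at y=0 this is 36, so y decreases.
x converges to its nearest critical value -4 (a local min of the x-part); y converges to -3. The iterate converges to (-4, -3).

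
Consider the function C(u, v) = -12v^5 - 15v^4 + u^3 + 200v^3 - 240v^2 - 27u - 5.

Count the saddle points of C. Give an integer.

C separates as a function of u plus a function of v, so ∇C=0 decouples.
∂C/∂u = 3(u - 3)(u + 3) = 0 at u ∈ {-3, 3}; ∂C/∂v = -60v(v - 2)(v - 1)(v + 4) = 0 at v ∈ {-4, 0, 1, 2}.
The Hessian is diagonal: diag(C_uu, C_vv). Second derivatives: C_uu(-3)=-18, C_uu(3)=18; C_vv(-4)=7200, C_vv(0)=-480, C_vv(1)=300, C_vv(2)=-720.
Saddle points occur where the two diagonal entries have opposite signs: (-3, -4), (-3, 1), (3, 0), (3, 2). Count: 4.

4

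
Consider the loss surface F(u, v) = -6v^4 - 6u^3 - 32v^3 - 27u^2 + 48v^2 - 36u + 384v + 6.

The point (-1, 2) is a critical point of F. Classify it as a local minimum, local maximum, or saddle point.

local maximum

The mixed partial ∂²F/∂u∂v is 0, so the Hessian at any point is diag(F_uu, F_vv) = diag(-18(2u + 3), 24(-3v^2 - 8v + 4)).
At (-1, 2): H = diag(-18, -576).
Both eigenvalues are negative, so H is negative definite: a local maximum.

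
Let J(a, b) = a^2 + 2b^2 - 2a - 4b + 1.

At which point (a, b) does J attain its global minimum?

J(a,b) separates as P(a) + Q(b) + 1, so its minimum is min P + min Q + 1.
P'(a) = 2a - 2 vanishes at a ∈ {1}; Q'(b) = 4b - 4 vanishes at b ∈ {1}.
Local minima of P (where P''>0): P(1)=-1. Local minima of Q: Q(1)=-2.
So the global minimum of J is P(1) + Q(1) + 1 = -1 − 2 + 1 = -2, attained at (1, 1).

(1, 1)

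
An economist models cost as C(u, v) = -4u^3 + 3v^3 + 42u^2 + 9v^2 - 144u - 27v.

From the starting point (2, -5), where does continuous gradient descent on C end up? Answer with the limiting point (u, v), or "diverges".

C is separable, so gradient descent decouples: u follows -∂C/∂u, v follows -∂C/∂v.
∂C/∂u = -12(u - 4)(u - 3); at u=2 this is -24, so u increases.
∂C/∂v = 9(v - 1)(v + 3); at v=-5 this is 108, so v decreases.
The v-coordinate has no critical point in that direction and runs off to infinity.

diverges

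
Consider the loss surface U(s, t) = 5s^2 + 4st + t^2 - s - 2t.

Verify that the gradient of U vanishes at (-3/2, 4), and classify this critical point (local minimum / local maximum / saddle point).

∇U = (10s + 4t - 1, 4s + 2t - 2); substituting (-3/2, 4) gives ∇U = (0, 0), so (-3/2, 4) is indeed a critical point.
The Hessian of U is constant: H = [[10, 4], [4, 2]].
det(H) = 10·2 − 4² = 4.
det(H) > 0 and tr(H) = 12 > 0, so H is positive definite and the point is a local minimum.

local minimum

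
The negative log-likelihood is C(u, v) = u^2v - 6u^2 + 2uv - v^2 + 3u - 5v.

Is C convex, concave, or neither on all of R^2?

The term u^2v is cubic, so the Hessian is not constant.
∂²C/∂u² = 2v - 12, which takes both signs as v varies (negative for sufficiently negative v). A diagonal entry of the Hessian changing sign means the Hessian is neither positive- nor negative-semidefinite on all of R^2.

neither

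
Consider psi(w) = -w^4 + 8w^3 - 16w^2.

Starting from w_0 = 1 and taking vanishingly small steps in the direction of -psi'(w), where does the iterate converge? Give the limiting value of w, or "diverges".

2

psi'(w) = -4w(w - 4)(w - 2), so psi'(1) = -12.
Gradient descent moves in the -psi' direction, i.e. w is increasing.
The nearest critical point in that direction is w = 2, where psi'' = 16 > 0 (a local minimum). The iterate converges there.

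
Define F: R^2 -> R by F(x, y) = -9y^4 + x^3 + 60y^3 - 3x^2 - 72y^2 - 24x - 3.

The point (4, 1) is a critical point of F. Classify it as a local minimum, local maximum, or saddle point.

local minimum

The mixed partial ∂²F/∂x∂y is 0, so the Hessian at any point is diag(F_xx, F_yy) = diag(6(x - 1), 36(-3y^2 + 10y - 4)).
At (4, 1): H = diag(18, 108).
Both eigenvalues are positive, so H is positive definite: a local minimum.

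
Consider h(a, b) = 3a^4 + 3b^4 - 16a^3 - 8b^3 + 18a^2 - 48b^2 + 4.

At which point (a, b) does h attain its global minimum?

(3, 4)

h(a,b) separates as P(a) + Q(b) + 4, so its minimum is min P + min Q + 4.
P'(a) = 12a(a - 3)(a - 1) vanishes at a ∈ {0, 1, 3}; Q'(b) = 12b(b - 4)(b + 2) vanishes at b ∈ {-2, 0, 4}.
Local minima of P (where P''>0): P(0)=0, P(3)=-27. Local minima of Q: Q(-2)=-80, Q(4)=-512.
So the global minimum of h is P(3) + Q(4) + 4 = -27 − 512 + 4 = -535, attained at (3, 4).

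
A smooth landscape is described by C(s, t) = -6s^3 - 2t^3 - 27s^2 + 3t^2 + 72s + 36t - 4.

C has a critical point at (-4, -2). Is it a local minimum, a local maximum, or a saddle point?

local minimum

The mixed partial ∂²C/∂s∂t is 0, so the Hessian at any point is diag(C_ss, C_tt) = diag(-18(2s + 3), 6(-2t + 1)).
At (-4, -2): H = diag(90, 30).
Both eigenvalues are positive, so H is positive definite: a local minimum.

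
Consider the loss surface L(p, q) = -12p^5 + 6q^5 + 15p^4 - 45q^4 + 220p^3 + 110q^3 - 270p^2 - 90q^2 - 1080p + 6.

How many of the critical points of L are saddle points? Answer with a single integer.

L separates as a function of p plus a function of q, so ∇L=0 decouples.
∂L/∂p = -60(p - 3)(p - 2)(p + 1)(p + 3) = 0 at p ∈ {-3, -1, 2, 3}; ∂L/∂q = 30q(q - 3)(q - 2)(q - 1) = 0 at q ∈ {0, 1, 2, 3}.
The Hessian is diagonal: diag(L_pp, L_qq). Second derivatives: L_pp(-3)=3600, L_pp(-1)=-1440, L_pp(2)=900, L_pp(3)=-1440; L_qq(0)=-180, L_qq(1)=60, L_qq(2)=-60, L_qq(3)=180.
Saddle points occur where the two diagonal entries have opposite signs: (-3, 0), (-3, 2), (-1, 1), (-1, 3), (2, 0), (2, 2), (3, 1), (3, 3). Count: 8.

8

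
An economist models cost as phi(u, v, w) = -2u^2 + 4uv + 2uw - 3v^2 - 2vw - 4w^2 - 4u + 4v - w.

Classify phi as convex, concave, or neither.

phi is quadratic, so its Hessian is the constant matrix H = [[-4, 4, 2], [4, -6, -2], [2, -2, -8]].
Leading principal minors: -4, 8, -56.
Signs alternate −, +, − ⇒ H ≺ 0 ⇒ concave.

concave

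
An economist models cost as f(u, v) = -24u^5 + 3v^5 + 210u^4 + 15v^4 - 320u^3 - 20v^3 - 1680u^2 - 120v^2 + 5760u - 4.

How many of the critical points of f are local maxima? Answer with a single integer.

4

f separates as a function of u plus a function of v, so ∇f=0 decouples.
∂f/∂u = -120(u - 4)(u - 3)(u - 2)(u + 2) = 0 at u ∈ {-2, 2, 3, 4}; ∂f/∂v = 15v(v - 2)(v + 2)(v + 4) = 0 at v ∈ {-4, -2, 0, 2}.
The Hessian is diagonal: diag(f_uu, f_vv). Second derivatives: f_uu(-2)=14400, f_uu(2)=-960, f_uu(3)=600, f_uu(4)=-1440; f_vv(-4)=-720, f_vv(-2)=240, f_vv(0)=-240, f_vv(2)=720.
Local maxima occur where both diagonal entries negative: (2, -4), (2, 0), (4, -4), (4, 0). Count: 4.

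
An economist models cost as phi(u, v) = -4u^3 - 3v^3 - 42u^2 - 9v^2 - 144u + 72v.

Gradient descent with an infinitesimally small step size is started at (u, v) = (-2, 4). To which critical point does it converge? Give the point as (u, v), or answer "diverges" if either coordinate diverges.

diverges

phi is separable, so gradient descent decouples: u follows -∂phi/∂u, v follows -∂phi/∂v.
∂phi/∂u = -12(u + 3)(u + 4); at u=-2 this is -24, so u increases.
∂phi/∂v = -9(v - 2)(v + 4); at v=4 this is -144, so v increases.
The u-coordinate has no critical point in that direction and runs off to infinity.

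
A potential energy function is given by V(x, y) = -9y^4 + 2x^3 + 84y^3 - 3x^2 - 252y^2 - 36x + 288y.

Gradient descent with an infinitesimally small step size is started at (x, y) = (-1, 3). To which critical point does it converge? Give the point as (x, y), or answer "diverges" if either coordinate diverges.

(3, 2)

V is separable, so gradient descent decouples: x follows -∂V/∂x, y follows -∂V/∂y.
∂V/∂x = 6(x - 3)(x + 2); at x=-1 this is -24, so x increases.
∂V/∂y = -36(y - 4)(y - 2)(y - 1); at y=3 this is 72, so y decreases.
x converges to its nearest critical value 3 (a local min of the x-part); y converges to 2. The iterate converges to (3, 2).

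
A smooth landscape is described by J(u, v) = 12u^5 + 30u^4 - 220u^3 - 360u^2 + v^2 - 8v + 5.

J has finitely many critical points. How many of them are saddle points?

J separates as a function of u plus a function of v, so ∇J=0 decouples.
∂J/∂u = 60u(u - 3)(u + 1)(u + 4) = 0 at u ∈ {-4, -1, 0, 3}; ∂J/∂v = 2(v - 4) = 0 at v ∈ {4}.
The Hessian is diagonal: diag(J_uu, J_vv). Second derivatives: J_uu(-4)=-5040, J_uu(-1)=720, J_uu(0)=-720, J_uu(3)=5040; J_vv(4)=2.
Saddle points occur where the two diagonal entries have opposite signs: (-4, 4), (0, 4). Count: 2.

2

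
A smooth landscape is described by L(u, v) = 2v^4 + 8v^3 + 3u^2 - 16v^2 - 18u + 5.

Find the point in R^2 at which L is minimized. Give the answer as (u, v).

L(u,v) separates as P(u) + Q(v) + 5, so its minimum is min P + min Q + 5.
P'(u) = 6u - 18 vanishes at u ∈ {3}; Q'(v) = 8v(v - 1)(v + 4) vanishes at v ∈ {-4, 0, 1}.
Local minima of P (where P''>0): P(3)=-27. Local minima of Q: Q(-4)=-256, Q(1)=-6.
So the global minimum of L is P(3) + Q(-4) + 5 = -27 − 256 + 5 = -278, attained at (3, -4).

(3, -4)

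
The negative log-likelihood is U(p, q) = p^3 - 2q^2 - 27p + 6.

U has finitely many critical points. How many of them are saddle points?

1

U separates as a function of p plus a function of q, so ∇U=0 decouples.
∂U/∂p = 3(p - 3)(p + 3) = 0 at p ∈ {-3, 3}; ∂U/∂q = -4q = 0 at q ∈ {0}.
The Hessian is diagonal: diag(U_pp, U_qq). Second derivatives: U_pp(-3)=-18, U_pp(3)=18; U_qq(0)=-4.
Saddle points occur where the two diagonal entries have opposite signs: (3, 0). Count: 1.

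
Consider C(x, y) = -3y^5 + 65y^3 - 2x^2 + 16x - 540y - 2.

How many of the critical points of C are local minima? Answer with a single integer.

C separates as a function of x plus a function of y, so ∇C=0 decouples.
∂C/∂x = -4(x - 4) = 0 at x ∈ {4}; ∂C/∂y = -15(y - 3)(y - 2)(y + 2)(y + 3) = 0 at y ∈ {-3, -2, 2, 3}.
The Hessian is diagonal: diag(C_xx, C_yy). Second derivatives: C_xx(4)=-4; C_yy(-3)=450, C_yy(-2)=-300, C_yy(2)=300, C_yy(3)=-450.
Local minima occur where both diagonal entries positive: none. Count: 0.

0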